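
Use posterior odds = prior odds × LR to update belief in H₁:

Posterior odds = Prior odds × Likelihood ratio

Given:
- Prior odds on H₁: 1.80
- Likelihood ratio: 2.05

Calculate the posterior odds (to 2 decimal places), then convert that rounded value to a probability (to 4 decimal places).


Step 1: Calculate posterior odds
Posterior odds = Prior odds × LR
               = 1.80 × 2.05
               = 3.69

Step 2: Convert to probability
P(H₁|E) = Posterior odds / (1 + Posterior odds)
       = 3.69 / (1 + 3.69)
       = 3.69 / 4.69
       = 0.7868

The evidence increased P(H₁) from 0.6429 to 0.7868.


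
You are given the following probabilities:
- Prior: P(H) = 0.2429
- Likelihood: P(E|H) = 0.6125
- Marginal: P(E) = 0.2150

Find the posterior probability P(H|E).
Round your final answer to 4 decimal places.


Using Bayes' theorem:

P(H|E) = P(E|H) × P(H) / P(E)
       = 0.6125 × 0.2429 / 0.2150
       = 0.14877625 / 0.2150
       = 0.6920

The evidence strengthens our belief in H.
Prior: 0.2429 → Posterior: 0.6920


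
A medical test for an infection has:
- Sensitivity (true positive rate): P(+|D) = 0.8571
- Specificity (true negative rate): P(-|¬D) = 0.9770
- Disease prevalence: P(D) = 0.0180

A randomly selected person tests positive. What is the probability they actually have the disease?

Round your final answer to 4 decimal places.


Let D = has disease, + = positive test

Given:
- P(D) = 0.0180 (prevalence)
- P(+|D) = 0.8571 (sensitivity)
- P(-|¬D) = 0.9770 (specificity)
- P(+|¬D) = 0.0230 (false positive rate = 1 - specificity)

Step 1: Find P(+)
P(+) = P(+|D)P(D) + P(+|¬D)P(¬D)
     = 0.8571 × 0.0180 + 0.0230 × 0.9820
     = 0.01542780 + 0.02258600
     = 0.03801380

Step 2: Apply Bayes' theorem for P(D|+)
P(D|+) = P(+|D)P(D) / P(+)
       = 0.01542780 / 0.03801380
       = 0.4058


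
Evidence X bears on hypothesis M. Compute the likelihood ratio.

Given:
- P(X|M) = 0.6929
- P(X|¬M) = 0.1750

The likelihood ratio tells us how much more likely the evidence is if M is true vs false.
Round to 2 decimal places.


Likelihood Ratio (LR) = P(X|M) / P(X|¬M)

LR = 0.6929 / 0.1750
   = 3.96

The evidence is 3.96 times more likely if M is true than if M is false.
LR > 1, so observing X raises the odds in favor of M.


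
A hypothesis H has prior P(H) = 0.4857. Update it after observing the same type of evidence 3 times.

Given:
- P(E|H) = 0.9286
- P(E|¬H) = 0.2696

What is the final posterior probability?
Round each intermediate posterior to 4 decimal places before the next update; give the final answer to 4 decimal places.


Sequential Bayesian updating:

Initial prior: P(H) = 0.4857

Update 1:
  P(E) = 0.9286 × 0.4857 + 0.2696 × 0.5143 = 0.45102102 + 0.13865528 = 0.58967630
  P(H|E) = 0.45102102 / 0.58967630 = 0.7649

Update 2:
  P(E) = 0.9286 × 0.7649 + 0.2696 × 0.2351 = 0.71028614 + 0.06338296 = 0.77366910
  P(H|E) = 0.71028614 / 0.77366910 = 0.9181

Update 3:
  P(E) = 0.9286 × 0.9181 + 0.2696 × 0.0819 = 0.85254766 + 0.02208024 = 0.87462790
  P(H|E) = 0.85254766 / 0.87462790 = 0.9748

Final posterior: 0.9748


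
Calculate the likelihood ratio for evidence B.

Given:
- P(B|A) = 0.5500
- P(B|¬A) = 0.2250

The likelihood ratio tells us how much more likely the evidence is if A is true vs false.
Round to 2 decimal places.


Likelihood Ratio (LR) = P(B|A) / P(B|¬A)

LR = 0.5500 / 0.2250
   = 2.44

The evidence is 2.44 times more likely if A is true than if A is false.
LR > 1, so observing B raises the odds in favor of A.


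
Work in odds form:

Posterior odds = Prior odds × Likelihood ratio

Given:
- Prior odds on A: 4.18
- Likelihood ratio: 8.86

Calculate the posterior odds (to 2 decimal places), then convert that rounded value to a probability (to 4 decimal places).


Step 1: Calculate posterior odds
Posterior odds = Prior odds × LR
               = 4.18 × 8.86
               = 37.03

Step 2: Convert to probability
P(A|E) = Posterior odds / (1 + Posterior odds)
       = 37.03 / (1 + 37.03)
       = 37.03 / 38.03
       = 0.9737

The evidence increased P(A) from 0.8069 to 0.9737.


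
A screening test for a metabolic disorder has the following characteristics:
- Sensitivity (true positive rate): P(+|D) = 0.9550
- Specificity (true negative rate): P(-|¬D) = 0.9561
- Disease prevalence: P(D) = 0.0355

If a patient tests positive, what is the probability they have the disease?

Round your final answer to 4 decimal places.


Let D = has disease, + = positive test

Given:
- P(D) = 0.0355 (prevalence)
- P(+|D) = 0.9550 (sensitivity)
- P(-|¬D) = 0.9561 (specificity)
- P(+|¬D) = 0.0439 (false positive rate = 1 - specificity)

Step 1: Find P(+)
P(+) = P(+|D)P(D) + P(+|¬D)P(¬D)
     = 0.9550 × 0.0355 + 0.0439 × 0.9645
     = 0.03390250 + 0.04234155
     = 0.07624405

Step 2: Apply Bayes' theorem for P(D|+)
P(D|+) = P(+|D)P(D) / P(+)
       = 0.03390250 / 0.07624405
       = 0.4447


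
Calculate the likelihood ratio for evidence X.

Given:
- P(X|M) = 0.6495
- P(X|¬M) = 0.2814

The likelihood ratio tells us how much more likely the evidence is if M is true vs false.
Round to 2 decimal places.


Likelihood Ratio (LR) = P(X|M) / P(X|¬M)

LR = 0.6495 / 0.2814
   = 2.31

The evidence is 2.31 times more likely if M is true than if M is false.
Since LR > 1, the evidence supports M over ¬M.


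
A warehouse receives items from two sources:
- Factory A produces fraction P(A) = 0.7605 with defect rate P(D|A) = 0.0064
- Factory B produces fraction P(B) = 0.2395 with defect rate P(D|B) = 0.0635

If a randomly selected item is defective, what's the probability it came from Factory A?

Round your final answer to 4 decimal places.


Let A = from Factory A, D = defective

Given:
- P(A) = 0.7605, P(B) = 0.2395
- P(D|A) = 0.0064, P(D|B) = 0.0635

Step 1: Find P(D)
P(D) = P(D|A)P(A) + P(D|B)P(B)
     = 0.0064 × 0.7605 + 0.0635 × 0.2395
     = 0.00486720 + 0.01520825
     = 0.02007545

Step 2: Apply Bayes' theorem
P(A|D) = P(D|A)P(A) / P(D)
       = 0.00486720 / 0.02007545
       = 0.2424


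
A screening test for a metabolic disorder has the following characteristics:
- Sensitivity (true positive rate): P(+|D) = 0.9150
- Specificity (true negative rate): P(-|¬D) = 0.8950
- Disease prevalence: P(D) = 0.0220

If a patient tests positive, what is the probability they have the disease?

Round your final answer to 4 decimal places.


Let D = has disease, + = positive test

Given:
- P(D) = 0.0220 (prevalence)
- P(+|D) = 0.9150 (sensitivity)
- P(-|¬D) = 0.8950 (specificity)
- P(+|¬D) = 0.1050 (false positive rate = 1 - specificity)

Step 1: Find P(+)
P(+) = P(+|D)P(D) + P(+|¬D)P(¬D)
     = 0.9150 × 0.0220 + 0.1050 × 0.9780
     = 0.02013000 + 0.10269000
     = 0.12282000

Step 2: Apply Bayes' theorem for P(D|+)
P(D|+) = P(+|D)P(D) / P(+)
       = 0.02013000 / 0.12282000
       = 0.1639


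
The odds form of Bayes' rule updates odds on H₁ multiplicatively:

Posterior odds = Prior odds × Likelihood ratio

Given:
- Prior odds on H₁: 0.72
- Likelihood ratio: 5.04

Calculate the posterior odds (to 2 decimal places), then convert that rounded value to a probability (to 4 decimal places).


Step 1: Calculate posterior odds
Posterior odds = Prior odds × LR
               = 0.72 × 5.04
               = 3.63

Step 2: Convert to probability
P(H₁|E) = Posterior odds / (1 + Posterior odds)
       = 3.63 / (1 + 3.63)
       = 3.63 / 4.63
       = 0.7840

The evidence increased P(H₁) from 0.4186 to 0.7840.


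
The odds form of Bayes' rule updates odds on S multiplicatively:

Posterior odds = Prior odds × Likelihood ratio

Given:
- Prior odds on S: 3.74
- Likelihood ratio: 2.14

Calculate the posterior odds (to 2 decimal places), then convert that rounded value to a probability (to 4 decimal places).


Step 1: Calculate posterior odds
Posterior odds = Prior odds × LR
               = 3.74 × 2.14
               = 8.00

Step 2: Convert to probability
P(S|E) = Posterior odds / (1 + Posterior odds)
       = 8.00 / (1 + 8.00)
       = 8.00 / 9.00
       = 0.8889

The evidence increased P(S) from 0.7890 to 0.8889.


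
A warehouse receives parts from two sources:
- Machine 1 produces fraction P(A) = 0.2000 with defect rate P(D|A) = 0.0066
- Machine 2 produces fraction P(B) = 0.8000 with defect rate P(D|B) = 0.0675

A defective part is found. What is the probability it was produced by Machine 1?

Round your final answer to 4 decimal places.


Let A = from Machine 1, D = defective

Given:
- P(A) = 0.2000, P(B) = 0.8000
- P(D|A) = 0.0066, P(D|B) = 0.0675

Step 1: Find P(D)
P(D) = P(D|A)P(A) + P(D|B)P(B)
     = 0.0066 × 0.2000 + 0.0675 × 0.8000
     = 0.00132000 + 0.05400000
     = 0.05532000

Step 2: Apply Bayes' theorem
P(A|D) = P(D|A)P(A) / P(D)
       = 0.00132000 / 0.05532000
       = 0.0239


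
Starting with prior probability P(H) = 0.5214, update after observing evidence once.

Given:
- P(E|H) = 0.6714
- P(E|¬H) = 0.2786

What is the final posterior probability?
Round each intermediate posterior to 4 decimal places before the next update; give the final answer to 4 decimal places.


Sequential Bayesian updating:

Initial prior: P(H) = 0.5214

Update 1:
  P(E) = 0.6714 × 0.5214 + 0.2786 × 0.4786 = 0.35006796 + 0.13333796 = 0.48340592
  P(H|E) = 0.35006796 / 0.48340592 = 0.7242

Final posterior: 0.7242


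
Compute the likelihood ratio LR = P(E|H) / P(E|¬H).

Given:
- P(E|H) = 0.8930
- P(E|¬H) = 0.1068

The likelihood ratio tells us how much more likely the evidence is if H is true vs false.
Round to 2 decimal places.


Likelihood Ratio (LR) = P(E|H) / P(E|¬H)

LR = 0.8930 / 0.1068
   = 8.36

The evidence is 8.36 times more likely if H is true than if H is false.
Since LR > 1, the evidence supports H over ¬H.


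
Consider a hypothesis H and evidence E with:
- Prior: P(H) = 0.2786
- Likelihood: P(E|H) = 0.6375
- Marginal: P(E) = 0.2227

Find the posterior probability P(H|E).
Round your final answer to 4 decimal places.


Using Bayes' theorem:

P(H|E) = P(E|H) × P(H) / P(E)
       = 0.6375 × 0.2786 / 0.2227
       = 0.17760750 / 0.2227
       = 0.7975

The evidence strengthens our belief in H.
Prior: 0.2786 → Posterior: 0.7975


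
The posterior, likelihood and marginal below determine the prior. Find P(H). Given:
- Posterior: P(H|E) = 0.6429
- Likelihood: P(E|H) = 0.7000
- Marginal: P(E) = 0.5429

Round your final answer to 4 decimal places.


From Bayes' theorem: P(H|E) = P(E|H) × P(H) / P(E)

Rearranging for P(H):
P(H) = P(H|E) × P(E) / P(E|H)
     = 0.6429 × 0.5429 / 0.7000
     = 0.34903041 / 0.7000
     = 0.4986


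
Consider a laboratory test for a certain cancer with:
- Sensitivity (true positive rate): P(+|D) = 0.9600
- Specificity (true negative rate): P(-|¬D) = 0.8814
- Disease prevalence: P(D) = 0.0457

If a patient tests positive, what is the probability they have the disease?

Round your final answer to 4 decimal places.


Let D = has disease, + = positive test

Given:
- P(D) = 0.0457 (prevalence)
- P(+|D) = 0.9600 (sensitivity)
- P(-|¬D) = 0.8814 (specificity)
- P(+|¬D) = 0.1186 (false positive rate = 1 - specificity)

Step 1: Find P(+)
P(+) = P(+|D)P(D) + P(+|¬D)P(¬D)
     = 0.9600 × 0.0457 + 0.1186 × 0.9543
     = 0.04387200 + 0.11317998
     = 0.15705198

Step 2: Apply Bayes' theorem for P(D|+)
P(D|+) = P(+|D)P(D) / P(+)
       = 0.04387200 / 0.15705198
       = 0.2793


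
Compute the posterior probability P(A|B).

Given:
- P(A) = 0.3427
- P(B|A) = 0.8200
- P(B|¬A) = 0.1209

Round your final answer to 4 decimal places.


Bayes' theorem: P(A|B) = P(B|A) × P(A) / P(B)

Step 1: Calculate P(B) using law of total probability
P(B) = P(B|A)P(A) + P(B|¬A)P(¬A)
     = 0.8200 × 0.3427 + 0.1209 × 0.6573
     = 0.28101400 + 0.07946757
     = 0.36048157

Step 2: Apply Bayes' theorem
P(A|B) = P(B|A) × P(A) / P(B)
       = 0.28101400 / 0.36048157
       = 0.7796


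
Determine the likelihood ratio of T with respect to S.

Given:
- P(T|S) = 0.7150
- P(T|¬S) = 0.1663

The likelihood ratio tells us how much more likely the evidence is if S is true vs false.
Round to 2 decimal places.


Likelihood Ratio (LR) = P(T|S) / P(T|¬S)

LR = 0.7150 / 0.1663
   = 4.30

The evidence is 4.30 times more likely if S is true than if S is false.
Because LR exceeds 1, T is evidence for S.


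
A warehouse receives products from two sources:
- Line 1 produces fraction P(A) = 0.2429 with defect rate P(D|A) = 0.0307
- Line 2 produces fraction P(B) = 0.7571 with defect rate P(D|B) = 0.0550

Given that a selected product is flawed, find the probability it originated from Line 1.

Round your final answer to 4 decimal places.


Let A = from Line 1, D = flawed

Given:
- P(A) = 0.2429, P(B) = 0.7571
- P(D|A) = 0.0307, P(D|B) = 0.0550

Step 1: Find P(D)
P(D) = P(D|A)P(A) + P(D|B)P(B)
     = 0.0307 × 0.2429 + 0.0550 × 0.7571
     = 0.00745703 + 0.04164050
     = 0.04909753

Step 2: Apply Bayes' theorem
P(A|D) = P(D|A)P(A) / P(D)
       = 0.00745703 / 0.04909753
       = 0.1519


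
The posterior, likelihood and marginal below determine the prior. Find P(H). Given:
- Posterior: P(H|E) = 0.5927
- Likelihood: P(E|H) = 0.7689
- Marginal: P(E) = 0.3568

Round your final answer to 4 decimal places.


From Bayes' theorem: P(H|E) = P(E|H) × P(H) / P(E)

Rearranging for P(H):
P(H) = P(H|E) × P(E) / P(E|H)
     = 0.5927 × 0.3568 / 0.7689
     = 0.21147536 / 0.7689
     = 0.2750


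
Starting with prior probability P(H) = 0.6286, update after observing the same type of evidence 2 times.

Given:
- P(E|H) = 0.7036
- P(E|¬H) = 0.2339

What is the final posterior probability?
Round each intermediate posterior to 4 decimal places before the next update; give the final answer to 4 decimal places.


Sequential Bayesian updating:

Initial prior: P(H) = 0.6286

Update 1:
  P(E) = 0.7036 × 0.6286 + 0.2339 × 0.3714 = 0.44228296 + 0.08687046 = 0.52915342
  P(H|E) = 0.44228296 / 0.52915342 = 0.8358

Update 2:
  P(E) = 0.7036 × 0.8358 + 0.2339 × 0.1642 = 0.58806888 + 0.03840638 = 0.62647526
  P(H|E) = 0.58806888 / 0.62647526 = 0.9387

Final posterior: 0.9387


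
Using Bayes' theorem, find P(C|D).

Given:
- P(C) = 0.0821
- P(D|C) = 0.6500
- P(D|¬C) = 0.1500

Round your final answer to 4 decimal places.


Bayes' theorem: P(C|D) = P(D|C) × P(C) / P(D)

Step 1: Calculate P(D) using law of total probability
P(D) = P(D|C)P(C) + P(D|¬C)P(¬C)
     = 0.6500 × 0.0821 + 0.1500 × 0.9179
     = 0.05336500 + 0.13768500
     = 0.19105000

Step 2: Apply Bayes' theorem
P(C|D) = P(D|C) × P(C) / P(D)
       = 0.05336500 / 0.19105000
       = 0.2793


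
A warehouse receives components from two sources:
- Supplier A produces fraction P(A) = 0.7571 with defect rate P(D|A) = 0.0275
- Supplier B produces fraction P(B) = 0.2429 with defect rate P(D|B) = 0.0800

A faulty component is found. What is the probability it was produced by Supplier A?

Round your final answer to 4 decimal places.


Let A = from Supplier A, D = faulty

Given:
- P(A) = 0.7571, P(B) = 0.2429
- P(D|A) = 0.0275, P(D|B) = 0.0800

Step 1: Find P(D)
P(D) = P(D|A)P(A) + P(D|B)P(B)
     = 0.0275 × 0.7571 + 0.0800 × 0.2429
     = 0.02082025 + 0.01943200
     = 0.04025225

Step 2: Apply Bayes' theorem
P(A|D) = P(D|A)P(A) / P(D)
       = 0.02082025 / 0.04025225
       = 0.5172


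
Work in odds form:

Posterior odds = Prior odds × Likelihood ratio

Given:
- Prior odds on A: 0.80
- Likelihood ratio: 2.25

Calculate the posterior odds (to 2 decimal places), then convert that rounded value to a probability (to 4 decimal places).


Step 1: Calculate posterior odds
Posterior odds = Prior odds × LR
               = 0.80 × 2.25
               = 1.80

Step 2: Convert to probability
P(A|E) = Posterior odds / (1 + Posterior odds)
       = 1.80 / (1 + 1.80)
       = 1.80 / 2.80
       = 0.6429

The evidence increased P(A) from 0.4444 to 0.6429.


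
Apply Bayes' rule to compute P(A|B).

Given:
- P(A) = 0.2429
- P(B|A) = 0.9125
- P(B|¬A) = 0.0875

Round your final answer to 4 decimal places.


Bayes' theorem: P(A|B) = P(B|A) × P(A) / P(B)

Step 1: Calculate P(B) using law of total probability
P(B) = P(B|A)P(A) + P(B|¬A)P(¬A)
     = 0.9125 × 0.2429 + 0.0875 × 0.7571
     = 0.22164625 + 0.06624625
     = 0.28789250

Step 2: Apply Bayes' theorem
P(A|B) = P(B|A) × P(A) / P(B)
       = 0.22164625 / 0.28789250
       = 0.7699


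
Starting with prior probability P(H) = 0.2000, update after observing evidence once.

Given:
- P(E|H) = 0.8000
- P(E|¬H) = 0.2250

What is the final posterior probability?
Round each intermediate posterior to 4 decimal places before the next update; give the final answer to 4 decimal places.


Sequential Bayesian updating:

Initial prior: P(H) = 0.2000

Update 1:
  P(E) = 0.8000 × 0.2000 + 0.2250 × 0.8000 = 0.16000000 + 0.18000000 = 0.34000000
  P(H|E) = 0.16000000 / 0.34000000 = 0.4706

Final posterior: 0.4706


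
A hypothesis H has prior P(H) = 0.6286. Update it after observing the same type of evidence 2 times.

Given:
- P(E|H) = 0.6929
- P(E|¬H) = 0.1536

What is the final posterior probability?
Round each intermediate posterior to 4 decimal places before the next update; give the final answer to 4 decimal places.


Sequential Bayesian updating:

Initial prior: P(H) = 0.6286

Update 1:
  P(E) = 0.6929 × 0.6286 + 0.1536 × 0.3714 = 0.43555694 + 0.05704704 = 0.49260398
  P(H|E) = 0.43555694 / 0.49260398 = 0.8842

Update 2:
  P(E) = 0.6929 × 0.8842 + 0.1536 × 0.1158 = 0.61266218 + 0.01778688 = 0.63044906
  P(H|E) = 0.61266218 / 0.63044906 = 0.9718

Final posterior: 0.9718


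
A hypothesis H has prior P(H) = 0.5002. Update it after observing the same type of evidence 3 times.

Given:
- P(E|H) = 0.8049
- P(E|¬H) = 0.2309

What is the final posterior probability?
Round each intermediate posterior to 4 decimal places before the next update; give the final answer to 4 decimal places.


Sequential Bayesian updating:

Initial prior: P(H) = 0.5002

Update 1:
  P(E) = 0.8049 × 0.5002 + 0.2309 × 0.4998 = 0.40261098 + 0.11540382 = 0.51801480
  P(H|E) = 0.40261098 / 0.51801480 = 0.7772

Update 2:
  P(E) = 0.8049 × 0.7772 + 0.2309 × 0.2228 = 0.62556828 + 0.05144452 = 0.67701280
  P(H|E) = 0.62556828 / 0.67701280 = 0.9240

Update 3:
  P(E) = 0.8049 × 0.9240 + 0.2309 × 0.0760 = 0.74372760 + 0.01754840 = 0.76127600
  P(H|E) = 0.74372760 / 0.76127600 = 0.9769

Final posterior: 0.9769


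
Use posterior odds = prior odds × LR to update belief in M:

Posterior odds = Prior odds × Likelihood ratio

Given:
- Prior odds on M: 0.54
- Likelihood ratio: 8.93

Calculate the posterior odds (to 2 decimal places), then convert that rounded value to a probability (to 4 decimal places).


Step 1: Calculate posterior odds
Posterior odds = Prior odds × LR
               = 0.54 × 8.93
               = 4.82

Step 2: Convert to probability
P(M|E) = Posterior odds / (1 + Posterior odds)
       = 4.82 / (1 + 4.82)
       = 4.82 / 5.82
       = 0.8282

The evidence increased P(M) from 0.3506 to 0.8282.


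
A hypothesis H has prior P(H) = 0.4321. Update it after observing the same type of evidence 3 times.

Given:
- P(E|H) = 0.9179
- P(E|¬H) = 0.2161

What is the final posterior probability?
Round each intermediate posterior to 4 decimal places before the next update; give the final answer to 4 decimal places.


Sequential Bayesian updating:

Initial prior: P(H) = 0.4321

Update 1:
  P(E) = 0.9179 × 0.4321 + 0.2161 × 0.5679 = 0.39662459 + 0.12272319 = 0.51934778
  P(H|E) = 0.39662459 / 0.51934778 = 0.7637

Update 2:
  P(E) = 0.9179 × 0.7637 + 0.2161 × 0.2363 = 0.70100023 + 0.05106443 = 0.75206466
  P(H|E) = 0.70100023 / 0.75206466 = 0.9321

Update 3:
  P(E) = 0.9179 × 0.9321 + 0.2161 × 0.0679 = 0.85557459 + 0.01467319 = 0.87024778
  P(H|E) = 0.85557459 / 0.87024778 = 0.9831

Final posterior: 0.9831


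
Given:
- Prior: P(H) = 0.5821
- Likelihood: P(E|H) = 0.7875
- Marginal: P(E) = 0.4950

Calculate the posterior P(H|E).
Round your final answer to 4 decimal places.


Using Bayes' theorem:

P(H|E) = P(E|H) × P(H) / P(E)
       = 0.7875 × 0.5821 / 0.4950
       = 0.45840375 / 0.4950
       = 0.9261

The evidence strengthens our belief in H.
Prior: 0.5821 → Posterior: 0.9261


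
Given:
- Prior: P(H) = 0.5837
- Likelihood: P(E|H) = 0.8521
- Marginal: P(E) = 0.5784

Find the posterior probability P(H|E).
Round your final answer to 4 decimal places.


Using Bayes' theorem:

P(H|E) = P(E|H) × P(H) / P(E)
       = 0.8521 × 0.5837 / 0.5784
       = 0.49737077 / 0.5784
       = 0.8599

The evidence strengthens our belief in H.
Prior: 0.5837 → Posterior: 0.8599


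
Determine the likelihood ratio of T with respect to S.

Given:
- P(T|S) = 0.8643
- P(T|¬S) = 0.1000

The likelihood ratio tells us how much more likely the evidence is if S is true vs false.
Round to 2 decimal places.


Likelihood Ratio (LR) = P(T|S) / P(T|¬S)

LR = 0.8643 / 0.1000
   = 8.64

The evidence is 8.64 times more likely if S is true than if S is false.
Since LR > 1, the evidence supports S over ¬S.


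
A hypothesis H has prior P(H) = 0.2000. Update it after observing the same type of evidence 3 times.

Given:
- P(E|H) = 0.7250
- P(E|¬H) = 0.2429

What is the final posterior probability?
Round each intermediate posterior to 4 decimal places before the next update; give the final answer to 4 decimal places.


Sequential Bayesian updating:

Initial prior: P(H) = 0.2000

Update 1:
  P(E) = 0.7250 × 0.2000 + 0.2429 × 0.8000 = 0.14500000 + 0.19432000 = 0.33932000
  P(H|E) = 0.14500000 / 0.33932000 = 0.4273

Update 2:
  P(E) = 0.7250 × 0.4273 + 0.2429 × 0.5727 = 0.30979250 + 0.13910883 = 0.44890133
  P(H|E) = 0.30979250 / 0.44890133 = 0.6901

Update 3:
  P(E) = 0.7250 × 0.6901 + 0.2429 × 0.3099 = 0.50032250 + 0.07527471 = 0.57559721
  P(H|E) = 0.50032250 / 0.57559721 = 0.8692

Final posterior: 0.8692


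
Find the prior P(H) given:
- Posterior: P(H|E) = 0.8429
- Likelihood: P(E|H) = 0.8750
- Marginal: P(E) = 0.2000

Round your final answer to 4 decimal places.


From Bayes' theorem: P(H|E) = P(E|H) × P(H) / P(E)

Rearranging for P(H):
P(H) = P(H|E) × P(E) / P(E|H)
     = 0.8429 × 0.2000 / 0.8750
     = 0.16858000 / 0.8750
     = 0.1927


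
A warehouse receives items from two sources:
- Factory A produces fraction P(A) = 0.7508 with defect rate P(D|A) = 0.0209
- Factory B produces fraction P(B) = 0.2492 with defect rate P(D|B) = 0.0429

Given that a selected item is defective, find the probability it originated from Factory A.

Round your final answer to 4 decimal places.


Let A = from Factory A, D = defective

Given:
- P(A) = 0.7508, P(B) = 0.2492
- P(D|A) = 0.0209, P(D|B) = 0.0429

Step 1: Find P(D)
P(D) = P(D|A)P(A) + P(D|B)P(B)
     = 0.0209 × 0.7508 + 0.0429 × 0.2492
     = 0.01569172 + 0.01069068
     = 0.02638240

Step 2: Apply Bayes' theorem
P(A|D) = P(D|A)P(A) / P(D)
       = 0.01569172 / 0.02638240
       = 0.5948


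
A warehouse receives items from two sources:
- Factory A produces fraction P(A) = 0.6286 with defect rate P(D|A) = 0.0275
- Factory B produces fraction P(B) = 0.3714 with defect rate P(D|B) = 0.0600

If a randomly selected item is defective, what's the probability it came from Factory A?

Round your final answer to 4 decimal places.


Let A = from Factory A, D = defective

Given:
- P(A) = 0.6286, P(B) = 0.3714
- P(D|A) = 0.0275, P(D|B) = 0.0600

Step 1: Find P(D)
P(D) = P(D|A)P(A) + P(D|B)P(B)
     = 0.0275 × 0.6286 + 0.0600 × 0.3714
     = 0.01728650 + 0.02228400
     = 0.03957050

Step 2: Apply Bayes' theorem
P(A|D) = P(D|A)P(A) / P(D)
       = 0.01728650 / 0.03957050
       = 0.4369


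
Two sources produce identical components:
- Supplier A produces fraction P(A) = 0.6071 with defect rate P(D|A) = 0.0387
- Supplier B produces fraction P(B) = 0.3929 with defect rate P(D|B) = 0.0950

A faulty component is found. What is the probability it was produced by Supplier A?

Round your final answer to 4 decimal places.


Let A = from Supplier A, D = faulty

Given:
- P(A) = 0.6071, P(B) = 0.3929
- P(D|A) = 0.0387, P(D|B) = 0.0950

Step 1: Find P(D)
P(D) = P(D|A)P(A) + P(D|B)P(B)
     = 0.0387 × 0.6071 + 0.0950 × 0.3929
     = 0.02349477 + 0.03732550
     = 0.06082027

Step 2: Apply Bayes' theorem
P(A|D) = P(D|A)P(A) / P(D)
       = 0.02349477 / 0.06082027
       = 0.3863


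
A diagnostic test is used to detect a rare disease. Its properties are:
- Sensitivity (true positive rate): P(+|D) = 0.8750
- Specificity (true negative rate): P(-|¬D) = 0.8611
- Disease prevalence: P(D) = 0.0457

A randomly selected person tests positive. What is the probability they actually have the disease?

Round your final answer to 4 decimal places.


Let D = has disease, + = positive test

Given:
- P(D) = 0.0457 (prevalence)
- P(+|D) = 0.8750 (sensitivity)
- P(-|¬D) = 0.8611 (specificity)
- P(+|¬D) = 0.1389 (false positive rate = 1 - specificity)

Step 1: Find P(+)
P(+) = P(+|D)P(D) + P(+|¬D)P(¬D)
     = 0.8750 × 0.0457 + 0.1389 × 0.9543
     = 0.03998750 + 0.13255227
     = 0.17253977

Step 2: Apply Bayes' theorem for P(D|+)
P(D|+) = P(+|D)P(D) / P(+)
       = 0.03998750 / 0.17253977
       = 0.2318


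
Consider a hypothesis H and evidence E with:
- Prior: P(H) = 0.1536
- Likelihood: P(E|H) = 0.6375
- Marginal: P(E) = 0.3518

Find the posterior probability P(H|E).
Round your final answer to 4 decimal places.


Using Bayes' theorem:

P(H|E) = P(E|H) × P(H) / P(E)
       = 0.6375 × 0.1536 / 0.3518
       = 0.09792000 / 0.3518
       = 0.2783

The evidence strengthens our belief in H.
Prior: 0.1536 → Posterior: 0.2783


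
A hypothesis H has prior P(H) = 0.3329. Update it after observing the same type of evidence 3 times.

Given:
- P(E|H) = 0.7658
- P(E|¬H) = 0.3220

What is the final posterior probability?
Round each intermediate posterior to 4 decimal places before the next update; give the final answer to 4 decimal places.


Sequential Bayesian updating:

Initial prior: P(H) = 0.3329

Update 1:
  P(E) = 0.7658 × 0.3329 + 0.3220 × 0.6671 = 0.25493482 + 0.21480620 = 0.46974102
  P(H|E) = 0.25493482 / 0.46974102 = 0.5427

Update 2:
  P(E) = 0.7658 × 0.5427 + 0.3220 × 0.4573 = 0.41559966 + 0.14725060 = 0.56285026
  P(H|E) = 0.41559966 / 0.56285026 = 0.7384

Update 3:
  P(E) = 0.7658 × 0.7384 + 0.3220 × 0.2616 = 0.56546672 + 0.08423520 = 0.64970192
  P(H|E) = 0.56546672 / 0.64970192 = 0.8703

Final posterior: 0.8703


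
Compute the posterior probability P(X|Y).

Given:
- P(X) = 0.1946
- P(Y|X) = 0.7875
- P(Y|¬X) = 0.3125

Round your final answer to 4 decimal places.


Bayes' theorem: P(X|Y) = P(Y|X) × P(X) / P(Y)

Step 1: Calculate P(Y) using law of total probability
P(Y) = P(Y|X)P(X) + P(Y|¬X)P(¬X)
     = 0.7875 × 0.1946 + 0.3125 × 0.8054
     = 0.15324750 + 0.25168750
     = 0.40493500

Step 2: Apply Bayes' theorem
P(X|Y) = P(Y|X) × P(X) / P(Y)
       = 0.15324750 / 0.40493500
       = 0.3784


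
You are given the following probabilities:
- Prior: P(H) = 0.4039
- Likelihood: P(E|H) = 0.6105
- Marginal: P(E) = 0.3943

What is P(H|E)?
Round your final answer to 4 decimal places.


Using Bayes' theorem:

P(H|E) = P(E|H) × P(H) / P(E)
       = 0.6105 × 0.4039 / 0.3943
       = 0.24658095 / 0.3943
       = 0.6254

The evidence strengthens our belief in H.
Prior: 0.4039 → Posterior: 0.6254


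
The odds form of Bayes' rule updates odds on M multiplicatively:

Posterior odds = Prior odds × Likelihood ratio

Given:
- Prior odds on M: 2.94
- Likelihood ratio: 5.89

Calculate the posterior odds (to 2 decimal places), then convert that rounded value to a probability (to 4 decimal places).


Step 1: Calculate posterior odds
Posterior odds = Prior odds × LR
               = 2.94 × 5.89
               = 17.32

Step 2: Convert to probability
P(M|E) = Posterior odds / (1 + Posterior odds)
       = 17.32 / (1 + 17.32)
       = 17.32 / 18.32
       = 0.9454

The evidence increased P(M) from 0.7462 to 0.9454.


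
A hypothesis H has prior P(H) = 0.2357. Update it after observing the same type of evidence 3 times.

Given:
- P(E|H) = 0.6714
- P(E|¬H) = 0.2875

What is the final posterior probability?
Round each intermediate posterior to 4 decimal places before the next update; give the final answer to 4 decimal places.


Sequential Bayesian updating:

Initial prior: P(H) = 0.2357

Update 1:
  P(E) = 0.6714 × 0.2357 + 0.2875 × 0.7643 = 0.15824898 + 0.21973625 = 0.37798523
  P(H|E) = 0.15824898 / 0.37798523 = 0.4187

Update 2:
  P(E) = 0.6714 × 0.4187 + 0.2875 × 0.5813 = 0.28111518 + 0.16712375 = 0.44823893
  P(H|E) = 0.28111518 / 0.44823893 = 0.6272

Update 3:
  P(E) = 0.6714 × 0.6272 + 0.2875 × 0.3728 = 0.42110208 + 0.10718000 = 0.52828208
  P(H|E) = 0.42110208 / 0.52828208 = 0.7971

Final posterior: 0.7971


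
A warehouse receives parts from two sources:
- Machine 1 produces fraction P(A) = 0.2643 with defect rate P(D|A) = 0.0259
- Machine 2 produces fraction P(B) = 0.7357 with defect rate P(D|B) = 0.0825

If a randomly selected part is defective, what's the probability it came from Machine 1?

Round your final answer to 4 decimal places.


Let A = from Machine 1, D = defective

Given:
- P(A) = 0.2643, P(B) = 0.7357
- P(D|A) = 0.0259, P(D|B) = 0.0825

Step 1: Find P(D)
P(D) = P(D|A)P(A) + P(D|B)P(B)
     = 0.0259 × 0.2643 + 0.0825 × 0.7357
     = 0.00684537 + 0.06069525
     = 0.06754062

Step 2: Apply Bayes' theorem
P(A|D) = P(D|A)P(A) / P(D)
       = 0.00684537 / 0.06754062
       = 0.1014


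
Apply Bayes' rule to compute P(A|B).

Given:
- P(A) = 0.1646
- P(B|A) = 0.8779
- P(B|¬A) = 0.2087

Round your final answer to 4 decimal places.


Bayes' theorem: P(A|B) = P(B|A) × P(A) / P(B)

Step 1: Calculate P(B) using law of total probability
P(B) = P(B|A)P(A) + P(B|¬A)P(¬A)
     = 0.8779 × 0.1646 + 0.2087 × 0.8354
     = 0.14450234 + 0.17434798
     = 0.31885032

Step 2: Apply Bayes' theorem
P(A|B) = P(B|A) × P(A) / P(B)
       = 0.14450234 / 0.31885032
       = 0.4532


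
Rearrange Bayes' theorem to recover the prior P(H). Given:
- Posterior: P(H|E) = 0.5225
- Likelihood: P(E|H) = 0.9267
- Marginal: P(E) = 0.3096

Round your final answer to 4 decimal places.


From Bayes' theorem: P(H|E) = P(E|H) × P(H) / P(E)

Rearranging for P(H):
P(H) = P(H|E) × P(E) / P(E|H)
     = 0.5225 × 0.3096 / 0.9267
     = 0.16176600 / 0.9267
     = 0.1746


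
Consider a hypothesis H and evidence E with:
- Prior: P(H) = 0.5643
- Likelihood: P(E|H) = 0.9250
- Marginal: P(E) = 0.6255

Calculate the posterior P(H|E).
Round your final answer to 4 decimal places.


Using Bayes' theorem:

P(H|E) = P(E|H) × P(H) / P(E)
       = 0.9250 × 0.5643 / 0.6255
       = 0.52197750 / 0.6255
       = 0.8345

The evidence strengthens our belief in H.
Prior: 0.5643 → Posterior: 0.8345


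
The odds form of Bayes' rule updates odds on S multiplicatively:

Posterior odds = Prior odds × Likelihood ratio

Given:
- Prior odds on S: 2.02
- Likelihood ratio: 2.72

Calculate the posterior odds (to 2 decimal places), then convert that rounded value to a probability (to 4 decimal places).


Step 1: Calculate posterior odds
Posterior odds = Prior odds × LR
               = 2.02 × 2.72
               = 5.49

Step 2: Convert to probability
P(S|E) = Posterior odds / (1 + Posterior odds)
       = 5.49 / (1 + 5.49)
       = 5.49 / 6.49
       = 0.8459

The evidence increased P(S) from 0.6689 to 0.8459.


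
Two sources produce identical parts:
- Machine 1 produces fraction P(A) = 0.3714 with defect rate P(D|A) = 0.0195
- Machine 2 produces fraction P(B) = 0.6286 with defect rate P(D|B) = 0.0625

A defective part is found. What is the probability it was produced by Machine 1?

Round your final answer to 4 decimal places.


Let A = from Machine 1, D = defective

Given:
- P(A) = 0.3714, P(B) = 0.6286
- P(D|A) = 0.0195, P(D|B) = 0.0625

Step 1: Find P(D)
P(D) = P(D|A)P(A) + P(D|B)P(B)
     = 0.0195 × 0.3714 + 0.0625 × 0.6286
     = 0.00724230 + 0.03928750
     = 0.04652980

Step 2: Apply Bayes' theorem
P(A|D) = P(D|A)P(A) / P(D)
       = 0.00724230 / 0.04652980
       = 0.1556


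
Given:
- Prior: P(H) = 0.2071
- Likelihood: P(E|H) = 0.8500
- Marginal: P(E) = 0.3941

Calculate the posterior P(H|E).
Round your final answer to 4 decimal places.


Using Bayes' theorem:

P(H|E) = P(E|H) × P(H) / P(E)
       = 0.8500 × 0.2071 / 0.3941
       = 0.17603500 / 0.3941
       = 0.4467

The evidence strengthens our belief in H.
Prior: 0.2071 → Posterior: 0.4467


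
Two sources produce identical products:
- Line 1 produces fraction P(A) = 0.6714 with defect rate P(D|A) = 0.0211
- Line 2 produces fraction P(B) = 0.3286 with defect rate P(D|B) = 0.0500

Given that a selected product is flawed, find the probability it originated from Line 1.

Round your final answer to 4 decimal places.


Let A = from Line 1, D = flawed

Given:
- P(A) = 0.6714, P(B) = 0.3286
- P(D|A) = 0.0211, P(D|B) = 0.0500

Step 1: Find P(D)
P(D) = P(D|A)P(A) + P(D|B)P(B)
     = 0.0211 × 0.6714 + 0.0500 × 0.3286
     = 0.01416654 + 0.01643000
     = 0.03059654

Step 2: Apply Bayes' theorem
P(A|D) = P(D|A)P(A) / P(D)
       = 0.01416654 / 0.03059654
       = 0.4630


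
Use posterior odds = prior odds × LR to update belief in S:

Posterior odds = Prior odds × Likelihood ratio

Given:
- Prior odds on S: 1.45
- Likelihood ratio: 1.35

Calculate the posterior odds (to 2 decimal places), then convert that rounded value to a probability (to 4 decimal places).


Step 1: Calculate posterior odds
Posterior odds = Prior odds × LR
               = 1.45 × 1.35
               = 1.96

Step 2: Convert to probability
P(S|E) = Posterior odds / (1 + Posterior odds)
       = 1.96 / (1 + 1.96)
       = 1.96 / 2.96
       = 0.6622

The evidence increased P(S) from 0.5918 to 0.6622.


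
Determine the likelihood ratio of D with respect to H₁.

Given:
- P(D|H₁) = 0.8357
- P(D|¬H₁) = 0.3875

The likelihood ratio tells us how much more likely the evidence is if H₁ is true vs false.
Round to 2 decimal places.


Likelihood Ratio (LR) = P(D|H₁) / P(D|¬H₁)

LR = 0.8357 / 0.3875
   = 2.16

The evidence is 2.16 times more likely if H₁ is true than if H₁ is false.
Because LR exceeds 1, D is evidence for H₁.


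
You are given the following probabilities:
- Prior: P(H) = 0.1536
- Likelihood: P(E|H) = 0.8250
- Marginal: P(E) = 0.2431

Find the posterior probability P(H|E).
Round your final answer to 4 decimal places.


Using Bayes' theorem:

P(H|E) = P(E|H) × P(H) / P(E)
       = 0.8250 × 0.1536 / 0.2431
       = 0.12672000 / 0.2431
       = 0.5213

The evidence strengthens our belief in H.
Prior: 0.1536 → Posterior: 0.5213


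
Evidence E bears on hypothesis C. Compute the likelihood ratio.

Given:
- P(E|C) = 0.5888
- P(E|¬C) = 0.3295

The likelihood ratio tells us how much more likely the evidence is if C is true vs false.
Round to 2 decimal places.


Likelihood Ratio (LR) = P(E|C) / P(E|¬C)

LR = 0.5888 / 0.3295
   = 1.79

The evidence is 1.79 times more likely if C is true than if C is false.
Because LR exceeds 1, E is evidence for C.


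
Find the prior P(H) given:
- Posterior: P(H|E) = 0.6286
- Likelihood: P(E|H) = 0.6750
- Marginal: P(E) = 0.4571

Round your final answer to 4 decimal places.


From Bayes' theorem: P(H|E) = P(E|H) × P(H) / P(E)

Rearranging for P(H):
P(H) = P(H|E) × P(E) / P(E|H)
     = 0.6286 × 0.4571 / 0.6750
     = 0.28733306 / 0.6750
     = 0.4257


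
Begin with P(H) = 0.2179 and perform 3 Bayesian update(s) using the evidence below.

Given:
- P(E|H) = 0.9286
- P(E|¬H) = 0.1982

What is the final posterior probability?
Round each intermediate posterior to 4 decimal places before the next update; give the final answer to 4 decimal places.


Sequential Bayesian updating:

Initial prior: P(H) = 0.2179

Update 1:
  P(E) = 0.9286 × 0.2179 + 0.1982 × 0.7821 = 0.20234194 + 0.15501222 = 0.35735416
  P(H|E) = 0.20234194 / 0.35735416 = 0.5662

Update 2:
  P(E) = 0.9286 × 0.5662 + 0.1982 × 0.4338 = 0.52577332 + 0.08597916 = 0.61175248
  P(H|E) = 0.52577332 / 0.61175248 = 0.8595

Update 3:
  P(E) = 0.9286 × 0.8595 + 0.1982 × 0.1405 = 0.79813170 + 0.02784710 = 0.82597880
  P(H|E) = 0.79813170 / 0.82597880 = 0.9663

Final posterior: 0.9663


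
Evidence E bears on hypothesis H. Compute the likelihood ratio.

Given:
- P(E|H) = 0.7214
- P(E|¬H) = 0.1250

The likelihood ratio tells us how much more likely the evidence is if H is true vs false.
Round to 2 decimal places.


Likelihood Ratio (LR) = P(E|H) / P(E|¬H)

LR = 0.7214 / 0.1250
   = 5.77

The evidence is 5.77 times more likely if H is true than if H is false.
LR > 1, so observing E raises the odds in favor of H.


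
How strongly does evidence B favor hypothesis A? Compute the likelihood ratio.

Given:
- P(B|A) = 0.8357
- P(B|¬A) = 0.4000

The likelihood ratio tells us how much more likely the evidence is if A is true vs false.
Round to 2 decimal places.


Likelihood Ratio (LR) = P(B|A) / P(B|¬A)

LR = 0.8357 / 0.4000
   = 2.09

The evidence is 2.09 times more likely if A is true than if A is false.
Because LR exceeds 1, B is evidence for A.


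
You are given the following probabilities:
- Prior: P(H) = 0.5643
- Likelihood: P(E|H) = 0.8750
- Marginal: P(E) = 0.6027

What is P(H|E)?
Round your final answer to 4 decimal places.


Using Bayes' theorem:

P(H|E) = P(E|H) × P(H) / P(E)
       = 0.8750 × 0.5643 / 0.6027
       = 0.49376250 / 0.6027
       = 0.8193

The evidence strengthens our belief in H.
Prior: 0.5643 → Posterior: 0.8193


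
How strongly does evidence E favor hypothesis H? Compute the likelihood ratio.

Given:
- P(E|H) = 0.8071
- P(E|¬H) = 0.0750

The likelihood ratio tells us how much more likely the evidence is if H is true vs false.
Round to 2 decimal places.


Likelihood Ratio (LR) = P(E|H) / P(E|¬H)

LR = 0.8071 / 0.0750
   = 10.76

The evidence is 10.76 times more likely if H is true than if H is false.
Since LR > 1, the evidence supports H over ¬H.


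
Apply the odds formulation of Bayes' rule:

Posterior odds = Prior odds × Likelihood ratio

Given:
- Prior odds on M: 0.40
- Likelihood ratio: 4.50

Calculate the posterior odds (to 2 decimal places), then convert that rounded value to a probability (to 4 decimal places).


Step 1: Calculate posterior odds
Posterior odds = Prior odds × LR
               = 0.40 × 4.50
               = 1.80

Step 2: Convert to probability
P(M|E) = Posterior odds / (1 + Posterior odds)
       = 1.80 / (1 + 1.80)
       = 1.80 / 2.80
       = 0.6429

The evidence increased P(M) from 0.2857 to 0.6429.


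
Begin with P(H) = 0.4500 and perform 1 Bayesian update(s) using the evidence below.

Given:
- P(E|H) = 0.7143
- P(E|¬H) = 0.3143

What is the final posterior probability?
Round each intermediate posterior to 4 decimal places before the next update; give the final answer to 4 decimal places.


Sequential Bayesian updating:

Initial prior: P(H) = 0.4500

Update 1:
  P(E) = 0.7143 × 0.4500 + 0.3143 × 0.5500 = 0.32143500 + 0.17286500 = 0.49430000
  P(H|E) = 0.32143500 / 0.49430000 = 0.6503

Final posterior: 0.6503


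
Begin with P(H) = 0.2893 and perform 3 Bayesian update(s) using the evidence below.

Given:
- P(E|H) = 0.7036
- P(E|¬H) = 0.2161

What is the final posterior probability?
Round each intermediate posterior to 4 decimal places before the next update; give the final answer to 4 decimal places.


Sequential Bayesian updating:

Initial prior: P(H) = 0.2893

Update 1:
  P(E) = 0.7036 × 0.2893 + 0.2161 × 0.7107 = 0.20355148 + 0.15358227 = 0.35713375
  P(H|E) = 0.20355148 / 0.35713375 = 0.5700

Update 2:
  P(E) = 0.7036 × 0.5700 + 0.2161 × 0.4300 = 0.40105200 + 0.09292300 = 0.49397500
  P(H|E) = 0.40105200 / 0.49397500 = 0.8119

Update 3:
  P(E) = 0.7036 × 0.8119 + 0.2161 × 0.1881 = 0.57125284 + 0.04064841 = 0.61190125
  P(H|E) = 0.57125284 / 0.61190125 = 0.9336

Final posterior: 0.9336


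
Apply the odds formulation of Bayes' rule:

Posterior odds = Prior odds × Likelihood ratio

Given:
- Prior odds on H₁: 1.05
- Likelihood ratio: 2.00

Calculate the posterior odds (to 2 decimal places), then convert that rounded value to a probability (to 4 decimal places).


Step 1: Calculate posterior odds
Posterior odds = Prior odds × LR
               = 1.05 × 2.00
               = 2.10

Step 2: Convert to probability
P(H₁|E) = Posterior odds / (1 + Posterior odds)
       = 2.10 / (1 + 2.10)
       = 2.10 / 3.10
       = 0.6774

The evidence increased P(H₁) from 0.5122 to 0.6774.
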